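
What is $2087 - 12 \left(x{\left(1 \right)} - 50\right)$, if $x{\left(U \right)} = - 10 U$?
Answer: $2807$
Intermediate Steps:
$2087 - 12 \left(x{\left(1 \right)} - 50\right) = 2087 - 12 \left(\left(-10\right) 1 - 50\right) = 2087 - 12 \left(-10 - 50\right) = 2087 - 12 \left(-60\right) = 2087 - -720 = 2087 + 720 = 2807$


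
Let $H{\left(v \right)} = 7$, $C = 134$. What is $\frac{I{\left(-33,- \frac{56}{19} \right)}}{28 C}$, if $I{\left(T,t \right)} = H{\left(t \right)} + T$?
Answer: $- \frac{13}{1876} \approx -0.0069296$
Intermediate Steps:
$I{\left(T,t \right)} = 7 + T$
$\frac{I{\left(-33,- \frac{56}{19} \right)}}{28 C} = \frac{7 - 33}{28 \cdot 134} = - \frac{26}{3752} = \left(-26\right) \frac{1}{3752} = - \frac{13}{1876}$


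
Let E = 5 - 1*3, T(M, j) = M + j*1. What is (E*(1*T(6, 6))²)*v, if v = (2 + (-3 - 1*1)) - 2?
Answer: -1152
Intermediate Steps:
T(M, j) = M + j
E = 2 (E = 5 - 3 = 2)
v = -4 (v = (2 + (-3 - 1)) - 2 = (2 - 4) - 2 = -2 - 2 = -4)
(E*(1*T(6, 6))²)*v = (2*(1*(6 + 6))²)*(-4) = (2*(1*12)²)*(-4) = (2*12²)*(-4) = (2*144)*(-4) = 288*(-4) = -1152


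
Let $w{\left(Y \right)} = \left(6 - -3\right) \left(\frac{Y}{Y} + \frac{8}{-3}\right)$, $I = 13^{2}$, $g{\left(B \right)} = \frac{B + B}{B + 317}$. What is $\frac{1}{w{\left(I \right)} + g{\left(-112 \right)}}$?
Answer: $- \frac{205}{3299} \approx -0.06214$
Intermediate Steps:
$g{\left(B \right)} = \frac{2 B}{317 + B}$
$I = 169$
$w{\left(Y \right)} = -15$ ($w{\left(Y \right)} = \left(6 + 3\right) \left(1 + 8 \left(- \frac{1}{3}\right)\right) = 9 \left(1 - \frac{8}{3}\right) = 9 \left(- \frac{5}{3}\right) = -15$)
$\frac{1}{w{\left(I \right)} + g{\left(-112 \right)}} = \frac{1}{-15 + 2 \left(-112\right) \frac{1}{317 - 112}} = \frac{1}{-15 + 2 \left(-112\right) \frac{1}{205}} = \frac{1}{-15 - \frac{224}{205}} = \frac{1}{- \frac{3299}{205}} = - \frac{205}{3299}$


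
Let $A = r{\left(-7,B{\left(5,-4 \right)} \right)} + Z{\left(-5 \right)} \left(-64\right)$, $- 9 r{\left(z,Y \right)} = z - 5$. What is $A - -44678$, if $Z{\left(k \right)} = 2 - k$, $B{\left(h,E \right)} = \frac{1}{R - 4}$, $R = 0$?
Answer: $\frac{132694}{3} \approx 44231.0$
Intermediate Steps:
$B{\left(h,E \right)} = - \frac{1}{4}$ ($B{\left(h,E \right)} = \frac{1}{0 - 4} = \frac{1}{-4} = - \frac{1}{4}$)
$r{\left(z,Y \right)} = \frac{5}{9} - \frac{z}{9}$ ($r{\left(z,Y \right)} = - \frac{z - 5}{9} = - \frac{-5 + z}{9} = \frac{5}{9} - \frac{z}{9}$)
$A = - \frac{1340}{3}$ ($A = \left(\frac{5}{9} - - \frac{7}{9}\right) + \left(2 - -5\right) \left(-64\right) = \left(\frac{5}{9} + \frac{7}{9}\right) + \left(2 + 5\right) \left(-64\right) = \frac{4}{3} + 7 \left(-64\right) = \frac{4}{3} - 448 = - \frac{1340}{3} \approx -446.67$)
$A - -44678 = - \frac{1340}{3} - -44678 = - \frac{1340}{3} + 44678 = \frac{132694}{3}$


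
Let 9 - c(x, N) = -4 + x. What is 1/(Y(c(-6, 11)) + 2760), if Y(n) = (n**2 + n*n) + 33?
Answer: 1/3515 ≈ 0.00028449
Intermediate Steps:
c(x, N) = 13 - x (c(x, N) = 9 - (-4 + x) = 9 + (4 - x) = 13 - x)
Y(n) = 33 + 2*n**2 (Y(n) = (n**2 + n**2) + 33 = 2*n**2 + 33 = 33 + 2*n**2)
1/(Y(c(-6, 11)) + 2760) = 1/((33 + 2*(13 - 1*(-6))**2) + 2760) = 1/((33 + 2*(13 + 6)**2) + 2760) = 1/((33 + 2*19**2) + 2760) = 1/((33 + 2*361) + 2760) = 1/((33 + 722) + 2760) = 1/(755 + 2760) = 1/3515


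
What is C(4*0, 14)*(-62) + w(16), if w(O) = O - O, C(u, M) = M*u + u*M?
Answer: 0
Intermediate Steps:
C(u, M) = 2*M*u (C(u, M) = M*u + M*u = 2*M*u)
w(O) = 0
C(4*0, 14)*(-62) + w(16) = (2*14*(4*0))*(-62) + 0 = (2*14*0)*(-62) + 0 = 0*(-62) + 0 = 0 + 0 = 0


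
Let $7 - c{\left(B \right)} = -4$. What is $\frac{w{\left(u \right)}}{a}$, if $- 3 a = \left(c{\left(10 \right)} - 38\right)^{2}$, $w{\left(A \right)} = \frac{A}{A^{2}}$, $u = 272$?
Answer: $- \frac{1}{66096} \approx -1.513 \cdot 10^{-5}$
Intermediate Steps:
$c{\left(B \right)} = 11$ ($c{\left(B \right)} = 7 - -4 = 7 + 4 = 11$)
$w{\left(A \right)} = \frac{1}{A}$ ($w{\left(A \right)} = \frac{A}{A^{2}} = \frac{1}{A}$)
$a = -243$ ($a = - \frac{\left(11 - 38\right)^{2}}{3} = - \frac{\left(-27\right)^{2}}{3} = \left(- \frac{1}{3}\right) 729 = -243$)
$\frac{w{\left(u \right)}}{a} = \frac{1}{272 \left(-243\right)} = \frac{1}{272} \left(- \frac{1}{243}\right) = - \frac{1}{66096}$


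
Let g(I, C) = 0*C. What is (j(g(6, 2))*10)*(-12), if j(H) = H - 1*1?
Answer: 120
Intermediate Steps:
g(I, C) = 0
j(H) = -1 + H (j(H) = H - 1 = -1 + H)
(j(g(6, 2))*10)*(-12) = ((-1 + 0)*10)*(-12) = -1*10*(-12) = -10*(-12) = 120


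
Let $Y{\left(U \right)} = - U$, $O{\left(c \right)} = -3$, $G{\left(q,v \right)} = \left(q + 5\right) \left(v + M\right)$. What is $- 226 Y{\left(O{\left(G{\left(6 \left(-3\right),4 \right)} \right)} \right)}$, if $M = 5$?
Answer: $-678$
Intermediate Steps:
$G{\left(q,v \right)} = \left(5 + q\right) \left(5 + v\right)$ ($G{\left(q,v \right)} = \left(q + 5\right) \left(v + 5\right) = \left(5 + q\right) \left(5 + v\right)$)
$- 226 Y{\left(O{\left(G{\left(6 \left(-3\right),4 \right)} \right)} \right)} = - 226 \left(\left(-1\right) \left(-3\right)\right) = \left(-226\right) 3 = -678$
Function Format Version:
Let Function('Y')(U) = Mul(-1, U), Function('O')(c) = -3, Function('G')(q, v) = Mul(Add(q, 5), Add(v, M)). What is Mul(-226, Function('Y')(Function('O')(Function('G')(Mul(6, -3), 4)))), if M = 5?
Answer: -678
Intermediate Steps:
Function('G')(q, v) = Mul(Add(5, q), Add(5, v)) (Function('G')(q, v) = Mul(Add(q, 5), Add(v, 5)) = Mul(Add(5, q), Add(5, v)))
Mul(-226, Function('Y')(Function('O')(Function('G')(Mul(6, -3), 4)))) = Mul(-226, Mul(-1, -3)) = Mul(-226, 3) = -678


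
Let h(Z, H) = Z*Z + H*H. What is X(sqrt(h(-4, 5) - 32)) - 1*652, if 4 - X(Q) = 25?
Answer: -673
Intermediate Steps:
h(Z, H) = H**2 + Z**2 (h(Z, H) = Z**2 + H**2 = H**2 + Z**2)
X(Q) = -21 (X(Q) = 4 - 1*25 = 4 - 25 = -21)
X(sqrt(h(-4, 5) - 32)) - 1*652 = -21 - 1*652 = -21 - 652 = -673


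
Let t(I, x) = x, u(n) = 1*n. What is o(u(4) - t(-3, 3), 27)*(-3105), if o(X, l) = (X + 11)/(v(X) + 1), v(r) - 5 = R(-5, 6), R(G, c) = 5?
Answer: -37260/11 ≈ -3387.3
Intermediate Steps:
u(n) = n
v(r) = 10 (v(r) = 5 + 5 = 10)
o(X, l) = 1 + X/11 (o(X, l) = (X + 11)/(10 + 1) = (11 + X)/11 = (11 + X)*(1/11) = 1 + X/11)
o(u(4) - t(-3, 3), 27)*(-3105) = (1 + (4 - 1*3)/11)*(-3105) = (1 + (4 - 3)/11)*(-3105) = (1 + (1/11)*1)*(-3105) = (1 + 1/11)*(-3105) = (12/11)*(-3105) = -37260/11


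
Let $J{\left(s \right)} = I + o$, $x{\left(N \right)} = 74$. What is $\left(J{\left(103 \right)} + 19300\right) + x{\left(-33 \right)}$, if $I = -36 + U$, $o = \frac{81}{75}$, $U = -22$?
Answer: $\frac{482927}{25} \approx 19317.0$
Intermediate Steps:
$o = \frac{27}{25}$ ($o = 81 \cdot \frac{1}{75} = \frac{27}{25} \approx 1.08$)
$I = -58$ ($I = -36 - 22 = -58$)
$J{\left(s \right)} = - \frac{1423}{25}$ ($J{\left(s \right)} = -58 + \frac{27}{25} = - \frac{1423}{25}$)
$\left(J{\left(103 \right)} + 19300\right) + x{\left(-33 \right)} = \left(- \frac{1423}{25} + 19300\right) + 74 = \frac{481077}{25} + 74 = \frac{482927}{25}$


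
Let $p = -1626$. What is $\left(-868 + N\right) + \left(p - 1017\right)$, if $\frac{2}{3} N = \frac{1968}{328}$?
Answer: $-3502$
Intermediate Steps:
$N = 9$ ($N = \frac{3 \cdot \frac{1968}{328}}{2} = \frac{3 \cdot 1968 \cdot \frac{1}{328}}{2} = \frac{3}{2} \cdot 6 = 9$)
$\left(-868 + N\right) + \left(p - 1017\right) = \left(-868 + 9\right) - 2643 = -859 - 2643 = -3502$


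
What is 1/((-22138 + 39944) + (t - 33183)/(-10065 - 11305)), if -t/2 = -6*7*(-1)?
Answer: 21370/380547487 ≈ 5.6156e-5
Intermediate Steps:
t = -84 (t = -2*(-6*7)*(-1) = -(-84)*(-1) = -2*42 = -84)
1/((-22138 + 39944) + (t - 33183)/(-10065 - 11305)) = 1/((-22138 + 39944) + (-84 - 33183)/(-10065 - 11305)) = 1/(17806 - 33267/(-21370)) = 1/(17806 - 33267*(-1/21370)) = 1/(17806 + 33267/21370) = 1/(380547487/21370) = 21370/380547487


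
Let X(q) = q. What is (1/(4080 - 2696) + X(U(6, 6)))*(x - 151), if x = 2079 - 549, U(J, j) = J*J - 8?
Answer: 53440387/1384 ≈ 38613.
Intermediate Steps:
U(J, j) = -8 + J² (U(J, j) = J² - 8 = -8 + J²)
x = 1530
(1/(4080 - 2696) + X(U(6, 6)))*(x - 151) = (1/(4080 - 2696) + (-8 + 6²))*(1530 - 151) = (1/1384 + (-8 + 36))*1379 = (1/1384 + 28)*1379 = (38753/1384)*1379 = 53440387/1384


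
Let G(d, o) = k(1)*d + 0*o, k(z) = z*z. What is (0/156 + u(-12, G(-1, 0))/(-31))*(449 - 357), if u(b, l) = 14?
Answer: -1288/31 ≈ -41.548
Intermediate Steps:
k(z) = z**2
G(d, o) = d (G(d, o) = 1**2*d + 0*o = 1*d + 0 = d + 0 = d)
(0/156 + u(-12, G(-1, 0))/(-31))*(449 - 357) = (0/156 + 14/(-31))*(449 - 357) = (0*(1/156) + 14*(-1/31))*92 = (0 - 14/31)*92 = -14/31*92 = -1288/31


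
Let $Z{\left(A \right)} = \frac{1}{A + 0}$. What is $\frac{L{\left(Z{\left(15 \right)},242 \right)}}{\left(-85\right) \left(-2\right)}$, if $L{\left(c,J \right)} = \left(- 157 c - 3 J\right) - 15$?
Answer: $- \frac{5636}{1275} \approx -4.4204$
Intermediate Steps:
$Z{\left(A \right)} = \frac{1}{A}$
$L{\left(c,J \right)} = -15 - 157 c - 3 J$
$\frac{L{\left(Z{\left(15 \right)},242 \right)}}{\left(-85\right) \left(-2\right)} = \frac{-15 - \frac{157}{15} - 726}{\left(-85\right) \left(-2\right)} = \frac{-15 - \frac{157}{15} - 726}{170} = \left(-15 - \frac{157}{15} - 726\right) \frac{1}{170} = \left(- \frac{11272}{15}\right) \frac{1}{170} = - \frac{5636}{1275}$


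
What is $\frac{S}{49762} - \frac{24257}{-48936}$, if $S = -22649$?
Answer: $\frac{49362685}{1217576616} \approx 0.040542$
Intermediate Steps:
$\frac{S}{49762} - \frac{24257}{-48936} = - \frac{22649}{49762} - \frac{24257}{-48936} = \left(-22649\right) \frac{1}{49762} - - \frac{24257}{48936} = - \frac{22649}{49762} + \frac{24257}{48936} = \frac{49362685}{1217576616}$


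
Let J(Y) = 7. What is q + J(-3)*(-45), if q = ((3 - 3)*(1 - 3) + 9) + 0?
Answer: -306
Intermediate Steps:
q = 9 (q = (0*(-2) + 9) + 0 = (0 + 9) + 0 = 9 + 0 = 9)
q + J(-3)*(-45) = 9 + 7*(-45) = 9 - 315 = -306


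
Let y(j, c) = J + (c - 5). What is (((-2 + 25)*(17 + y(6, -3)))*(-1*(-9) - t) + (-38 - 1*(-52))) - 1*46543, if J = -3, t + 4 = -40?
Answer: -39215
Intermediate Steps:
t = -44 (t = -4 - 40 = -44)
y(j, c) = -8 + c (y(j, c) = -3 + (c - 5) = -3 + (-5 + c) = -8 + c)
(((-2 + 25)*(17 + y(6, -3)))*(-1*(-9) - t) + (-38 - 1*(-52))) - 1*46543 = (((-2 + 25)*(17 + (-8 - 3)))*(-1*(-9) - 1*(-44)) + (-38 - 1*(-52))) - 1*46543 = ((23*(17 - 11))*(9 + 44) + (-38 + 52)) - 46543 = ((23*6)*53 + 14) - 46543 = (138*53 + 14) - 46543 = (7314 + 14) - 46543 = 7328 - 46543 = -39215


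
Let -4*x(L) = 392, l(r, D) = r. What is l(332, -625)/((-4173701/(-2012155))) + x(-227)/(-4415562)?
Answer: 1474876200425609/9214617767481 ≈ 160.06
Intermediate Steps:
x(L) = -98 (x(L) = -¼*392 = -98)
l(332, -625)/((-4173701/(-2012155))) + x(-227)/(-4415562) = 332/((-4173701/(-2012155))) - 98/(-4415562) = 332/((-4173701*(-1/2012155))) - 98*(-1/4415562) = 332/(4173701/2012155) + 49/2207781 = 332*(2012155/4173701) + 49/2207781 = 668035460/4173701 + 49/2207781 = 1474876200425609/9214617767481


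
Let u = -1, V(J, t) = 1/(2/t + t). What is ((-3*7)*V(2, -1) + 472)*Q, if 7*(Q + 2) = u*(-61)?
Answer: 22513/7 ≈ 3216.1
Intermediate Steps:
V(J, t) = 1/(t + 2/t)
Q = 47/7 (Q = -2 + (-1*(-61))/7 = -2 + (1/7)*61 = -2 + 61/7 = 47/7 ≈ 6.7143)
((-3*7)*V(2, -1) + 472)*Q = ((-3*7)*(-1/(2 + (-1)**2)) + 472)*(47/7) = (-(-21)/(2 + 1) + 472)*(47/7) = (-(-21)/3 + 472)*(47/7) = (-21*(-1/3) + 472)*(47/7) = (7 + 472)*(47/7) = 479*(47/7) = 22513/7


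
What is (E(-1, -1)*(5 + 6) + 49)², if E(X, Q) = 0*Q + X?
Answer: 1444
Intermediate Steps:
E(X, Q) = X (E(X, Q) = 0 + X = X)
(E(-1, -1)*(5 + 6) + 49)² = (-(5 + 6) + 49)² = (-1*11 + 49)² = (-11 + 49)² = 38² = 1444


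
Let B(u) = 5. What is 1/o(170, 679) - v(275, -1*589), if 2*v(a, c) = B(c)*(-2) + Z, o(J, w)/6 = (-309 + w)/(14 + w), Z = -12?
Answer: 8371/740 ≈ 11.312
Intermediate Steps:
o(J, w) = 6*(-309 + w)/(14 + w) (o(J, w) = 6*((-309 + w)/(14 + w)) = 6*(-309 + w)/(14 + w))
v(a, c) = -11 (v(a, c) = (5*(-2) - 12)/2 = (-10 - 12)/2 = (1/2)*(-22) = -11)
1/o(170, 679) - v(275, -1*589) = 1/(6*(-309 + 679)/(14 + 679)) - 1*(-11) = 1/(6*370/693) + 11 = 1/(6*(1/693)*370) + 11 = 1/(740/231) + 11 = 231/740 + 11 = 8371/740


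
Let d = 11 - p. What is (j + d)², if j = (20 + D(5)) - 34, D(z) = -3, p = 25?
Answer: 961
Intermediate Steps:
d = -14 (d = 11 - 1*25 = 11 - 25 = -14)
j = -17 (j = (20 - 3) - 34 = 17 - 34 = -17)
(j + d)² = (-17 - 14)² = (-31)² = 961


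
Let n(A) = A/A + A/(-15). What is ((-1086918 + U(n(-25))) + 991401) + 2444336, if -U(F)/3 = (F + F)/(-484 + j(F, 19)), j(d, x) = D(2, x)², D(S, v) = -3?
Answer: 1115689041/475 ≈ 2.3488e+6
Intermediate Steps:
j(d, x) = 9 (j(d, x) = (-3)² = 9)
n(A) = 1 - A/15 (n(A) = 1 + A*(-1/15) = 1 - A/15)
U(F) = 6*F/475 (U(F) = -3*(F + F)/(-484 + 9) = -3*2*F/(-475) = -3*2*F*(-1)/475 = -(-6)*F/475 = 6*F/475)
((-1086918 + U(n(-25))) + 991401) + 2444336 = ((-1086918 + 6*(1 - 1/15*(-25))/475) + 991401) + 2444336 = ((-1086918 + 6*(1 + 5/3)/475) + 991401) + 2444336 = ((-1086918 + (6/475)*(8/3)) + 991401) + 2444336 = ((-1086918 + 16/475) + 991401) + 2444336 = (-516286034/475 + 991401) + 2444336 = -45370559/475 + 2444336 = 1115689041/475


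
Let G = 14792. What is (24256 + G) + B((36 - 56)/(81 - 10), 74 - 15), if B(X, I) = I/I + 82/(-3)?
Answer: 117065/3 ≈ 39022.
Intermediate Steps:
B(X, I) = -79/3 (B(X, I) = 1 + 82*(-⅓) = 1 - 82/3 = -79/3)
(24256 + G) + B((36 - 56)/(81 - 10), 74 - 15) = (24256 + 14792) - 79/3 = 39048 - 79/3 = 117065/3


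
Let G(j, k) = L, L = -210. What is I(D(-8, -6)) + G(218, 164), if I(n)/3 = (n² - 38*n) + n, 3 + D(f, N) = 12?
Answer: -966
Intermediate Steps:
D(f, N) = 9 (D(f, N) = -3 + 12 = 9)
I(n) = -111*n + 3*n² (I(n) = 3*((n² - 38*n) + n) = 3*(n² - 37*n) = -111*n + 3*n²)
G(j, k) = -210
I(D(-8, -6)) + G(218, 164) = 3*9*(-37 + 9) - 210 = 3*9*(-28) - 210 = -756 - 210 = -966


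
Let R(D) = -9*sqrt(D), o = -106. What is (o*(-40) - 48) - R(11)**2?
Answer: 3301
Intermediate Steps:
(o*(-40) - 48) - R(11)**2 = (-106*(-40) - 48) - (-9*sqrt(11))**2 = (4240 - 48) - 1*891 = 4192 - 891 = 3301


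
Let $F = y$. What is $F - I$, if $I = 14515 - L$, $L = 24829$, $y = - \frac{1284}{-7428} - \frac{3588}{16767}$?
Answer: $\frac{1551394751}{150417} \approx 10314.0$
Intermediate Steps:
$y = - \frac{6187}{150417}$ ($y = \left(-1284\right) \left(- \frac{1}{7428}\right) - \frac{52}{243} = \frac{107}{619} - \frac{52}{243} = - \frac{6187}{150417} \approx -0.041132$)
$F = - \frac{6187}{150417} \approx -0.041132$
$I = -10314$ ($I = 14515 - 24829 = -10314$)
$F - I = - \frac{6187}{150417} - -10314 = - \frac{6187}{150417} + 10314 = \frac{1551394751}{150417}$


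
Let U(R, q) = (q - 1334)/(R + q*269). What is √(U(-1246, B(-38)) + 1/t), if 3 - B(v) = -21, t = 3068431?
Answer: 6*I*√17850018835861415/1598652551 ≈ 0.50144*I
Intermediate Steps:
B(v) = 24 (B(v) = 3 - 1*(-21) = 3 + 21 = 24)
U(R, q) = (-1334 + q)/(R + 269*q)
√(U(-1246, B(-38)) + 1/t) = √((-1334 + 24)/(-1246 + 269*24) + 1/3068431) = √(-1310/(-1246 + 6456) + 1/3068431) = √(-1310/5210 + 1/3068431) = √((1/5210)*(-1310) + 1/3068431) = √(-131/521 + 1/3068431) = √(-401963940/1598652551) = 6*I*√17850018835861415/1598652551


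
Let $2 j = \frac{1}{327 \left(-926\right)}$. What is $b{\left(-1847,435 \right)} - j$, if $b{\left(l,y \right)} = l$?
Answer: $- \frac{1118550587}{605604} \approx -1847.0$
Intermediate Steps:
$j = - \frac{1}{605604}$ ($j = \frac{1}{2 \cdot 327 \left(-926\right)} = \frac{1}{2 \left(-302802\right)} = \frac{1}{2} \left(- \frac{1}{302802}\right) = - \frac{1}{605604} \approx -1.6512 \cdot 10^{-6}$)
$b{\left(-1847,435 \right)} - j = -1847 - - \frac{1}{605604} = -1847 + \frac{1}{605604} = - \frac{1118550587}{605604}$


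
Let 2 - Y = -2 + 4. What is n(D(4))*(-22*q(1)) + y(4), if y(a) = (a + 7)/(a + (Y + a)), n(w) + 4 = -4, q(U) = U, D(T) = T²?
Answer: 1419/8 ≈ 177.38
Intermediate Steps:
Y = 0 (Y = 2 - (-2 + 4) = 2 - 1*2 = 2 - 2 = 0)
n(w) = -8 (n(w) = -4 - 4 = -8)
y(a) = (7 + a)/(2*a) (y(a) = (a + 7)/(a + (0 + a)) = (7 + a)/(a + a) = (7 + a)/((2*a)) = (7 + a)*(1/(2*a)) = (7 + a)/(2*a))
n(D(4))*(-22*q(1)) + y(4) = -(-176) + (½)*(7 + 4)/4 = -8*(-22) + (½)*(¼)*11 = 176 + 11/8 = 1419/8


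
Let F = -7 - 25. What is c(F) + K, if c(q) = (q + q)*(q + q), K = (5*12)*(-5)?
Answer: 3796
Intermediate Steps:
K = -300 (K = 60*(-5) = -300)
F = -32
c(q) = 4*q**2 (c(q) = (2*q)*(2*q) = 4*q**2)
c(F) + K = 4*(-32)**2 - 300 = 4*1024 - 300 = 4096 - 300 = 3796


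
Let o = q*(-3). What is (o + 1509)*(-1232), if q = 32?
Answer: -1740816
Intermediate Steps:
o = -96 (o = 32*(-3) = -96)
(o + 1509)*(-1232) = (-96 + 1509)*(-1232) = 1413*(-1232) = -1740816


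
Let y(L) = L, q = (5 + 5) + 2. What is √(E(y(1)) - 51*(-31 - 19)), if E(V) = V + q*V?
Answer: √2563 ≈ 50.626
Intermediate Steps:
q = 12 (q = 10 + 2 = 12)
E(V) = 13*V (E(V) = V + 12*V = 13*V)
√(E(y(1)) - 51*(-31 - 19)) = √(13*1 - 51*(-31 - 19)) = √(13 - 51*(-50)) = √(13 + 2550) = √2563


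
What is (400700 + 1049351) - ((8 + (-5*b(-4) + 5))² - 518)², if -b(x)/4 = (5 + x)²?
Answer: 1124010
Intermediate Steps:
b(x) = -4*(5 + x)²
(400700 + 1049351) - ((8 + (-5*b(-4) + 5))² - 518)² = (400700 + 1049351) - ((8 + (-(-20)*(5 - 4)² + 5))² - 518)² = 1450051 - ((8 + (-(-20)*1² + 5))² - 518)² = 1450051 - ((8 + (-(-20) + 5))² - 518)² = 1450051 - ((8 + (-5*(-4) + 5))² - 518)² = 1450051 - ((8 + (20 + 5))² - 518)² = 1450051 - ((8 + 25)² - 518)² = 1450051 - (33² - 518)² = 1450051 - (1089 - 518)² = 1450051 - 1*571² = 1450051 - 1*326041 = 1450051 - 326041 = 1124010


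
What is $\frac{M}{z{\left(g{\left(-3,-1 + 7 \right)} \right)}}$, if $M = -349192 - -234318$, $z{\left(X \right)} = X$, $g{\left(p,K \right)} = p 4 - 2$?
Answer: $\frac{57437}{7} \approx 8205.3$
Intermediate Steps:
$g{\left(p,K \right)} = -2 + 4 p$ ($g{\left(p,K \right)} = 4 p - 2 = -2 + 4 p$)
$M = -114874$ ($M = -349192 + 234318 = -114874$)
$\frac{M}{z{\left(g{\left(-3,-1 + 7 \right)} \right)}} = - \frac{114874}{-2 + 4 \left(-3\right)} = - \frac{114874}{-2 - 12} = - \frac{114874}{-14} = \left(-114874\right) \left(- \frac{1}{14}\right) = \frac{57437}{7}$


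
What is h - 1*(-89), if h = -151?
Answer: -62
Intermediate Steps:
h - 1*(-89) = -151 - 1*(-89) = -151 + 89 = -62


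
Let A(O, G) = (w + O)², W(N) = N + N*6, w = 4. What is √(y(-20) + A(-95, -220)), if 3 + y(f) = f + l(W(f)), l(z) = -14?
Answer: 6*√229 ≈ 90.797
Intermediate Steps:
W(N) = 7*N (W(N) = N + 6*N = 7*N)
A(O, G) = (4 + O)²
y(f) = -17 + f (y(f) = -3 + (f - 14) = -3 + (-14 + f) = -17 + f)
√(y(-20) + A(-95, -220)) = √((-17 - 20) + (4 - 95)²) = √(-37 + (-91)²) = √(-37 + 8281) = √8244 = 6*√229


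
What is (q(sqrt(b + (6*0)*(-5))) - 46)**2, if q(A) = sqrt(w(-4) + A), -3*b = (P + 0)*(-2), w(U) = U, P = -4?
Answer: (138 - sqrt(6)*sqrt(-6 + I*sqrt(6)))**2/9 ≈ 2075.2 - 186.02*I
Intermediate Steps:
b = -8/3 (b = -(-4 + 0)*(-2)/3 = -(-4)*(-2)/3 = -1/3*8 = -8/3 ≈ -2.6667)
q(A) = sqrt(-4 + A)
(q(sqrt(b + (6*0)*(-5))) - 46)**2 = (sqrt(-4 + sqrt(-8/3 + (6*0)*(-5))) - 46)**2 = (sqrt(-4 + sqrt(-8/3 + 0*(-5))) - 46)**2 = (sqrt(-4 + sqrt(-8/3 + 0)) - 46)**2 = (sqrt(-4 + sqrt(-8/3)) - 46)**2 = (sqrt(-4 + 2*I*sqrt(6)/3) - 46)**2 = (-46 + sqrt(-4 + 2*I*sqrt(6)/3))**2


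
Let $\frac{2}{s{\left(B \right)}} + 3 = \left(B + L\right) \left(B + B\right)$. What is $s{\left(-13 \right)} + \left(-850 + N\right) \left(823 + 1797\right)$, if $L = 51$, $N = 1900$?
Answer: $\frac{2726240998}{991} \approx 2.751 \cdot 10^{6}$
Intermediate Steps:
$s{\left(B \right)} = \frac{2}{-3 + 2 B \left(51 + B\right)}$ ($s{\left(B \right)} = \frac{2}{-3 + \left(B + 51\right) \left(B + B\right)} = \frac{2}{-3 + \left(51 + B\right) 2 B} = \frac{2}{-3 + 2 B \left(51 + B\right)}$)
$s{\left(-13 \right)} + \left(-850 + N\right) \left(823 + 1797\right) = \frac{2}{-3 + 2 \left(-13\right)^{2} + 102 \left(-13\right)} + \left(-850 + 1900\right) \left(823 + 1797\right) = \frac{2}{-3 + 2 \cdot 169 - 1326} + 1050 \cdot 2620 = \frac{2}{-3 + 338 - 1326} + 2751000 = \frac{2}{-991} + 2751000 = 2 \left(- \frac{1}{991}\right) + 2751000 = - \frac{2}{991} + 2751000 = \frac{2726240998}{991}$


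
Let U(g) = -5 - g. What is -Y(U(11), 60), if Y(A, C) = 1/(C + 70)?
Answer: -1/130 ≈ -0.0076923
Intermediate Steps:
Y(A, C) = 1/(70 + C)
-Y(U(11), 60) = -1/(70 + 60) = -1/130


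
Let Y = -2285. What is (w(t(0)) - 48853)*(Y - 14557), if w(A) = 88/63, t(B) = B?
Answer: 2468276102/3 ≈ 8.2276e+8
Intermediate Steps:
w(A) = 88/63 (w(A) = 88*(1/63) = 88/63)
(w(t(0)) - 48853)*(Y - 14557) = (88/63 - 48853)*(-2285 - 14557) = -3077651/63*(-16842) = 2468276102/3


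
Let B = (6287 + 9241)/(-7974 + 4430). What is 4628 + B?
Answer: 2048263/443 ≈ 4623.6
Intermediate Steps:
B = -1941/443 (B = 15528/(-3544) = 15528*(-1/3544) = -1941/443 ≈ -4.3815)
4628 + B = 4628 - 1941/443 = 2048263/443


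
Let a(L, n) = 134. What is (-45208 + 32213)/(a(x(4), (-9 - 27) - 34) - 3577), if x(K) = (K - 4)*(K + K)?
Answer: 12995/3443 ≈ 3.7743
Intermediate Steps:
x(K) = 2*K*(-4 + K) (x(K) = (-4 + K)*(2*K) = 2*K*(-4 + K))
(-45208 + 32213)/(a(x(4), (-9 - 27) - 34) - 3577) = (-45208 + 32213)/(134 - 3577) = -12995/(-3443) = -12995*(-1/3443) = 12995/3443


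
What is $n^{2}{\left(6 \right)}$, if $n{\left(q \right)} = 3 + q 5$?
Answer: $1089$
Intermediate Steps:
$n{\left(q \right)} = 3 + 5 q$
$n^{2}{\left(6 \right)} = \left(3 + 5 \cdot 6\right)^{2} = \left(3 + 30\right)^{2} = 33^{2} = 1089$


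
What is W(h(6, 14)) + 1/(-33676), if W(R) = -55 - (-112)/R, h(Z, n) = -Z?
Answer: -7442399/101028 ≈ -73.667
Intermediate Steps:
W(R) = -55 + 112/R
W(h(6, 14)) + 1/(-33676) = (-55 + 112/((-1*6))) + 1/(-33676) = (-55 + 112/(-6)) - 1/33676 = (-55 + 112*(-1/6)) - 1/33676 = (-55 - 56/3) - 1/33676 = -221/3 - 1/33676 = -7442399/101028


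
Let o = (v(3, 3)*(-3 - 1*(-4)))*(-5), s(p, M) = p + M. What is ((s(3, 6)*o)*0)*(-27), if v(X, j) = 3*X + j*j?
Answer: 0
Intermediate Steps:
s(p, M) = M + p
v(X, j) = j**2 + 3*X (v(X, j) = 3*X + j**2 = j**2 + 3*X)
o = -90 (o = ((3**2 + 3*3)*(-3 - 1*(-4)))*(-5) = ((9 + 9)*(-3 + 4))*(-5) = (18*1)*(-5) = 18*(-5) = -90)
((s(3, 6)*o)*0)*(-27) = (((6 + 3)*(-90))*0)*(-27) = ((9*(-90))*0)*(-27) = -810*0*(-27) = 0*(-27) = 0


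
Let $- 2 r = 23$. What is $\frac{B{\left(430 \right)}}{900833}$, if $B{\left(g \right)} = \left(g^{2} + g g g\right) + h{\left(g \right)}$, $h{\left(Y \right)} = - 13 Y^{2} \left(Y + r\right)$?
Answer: $- \frac{926256550}{900833} \approx -1028.2$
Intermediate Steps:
$r = - \frac{23}{2}$ ($r = \left(- \frac{1}{2}\right) 23 = - \frac{23}{2} \approx -11.5$)
$h{\left(Y \right)} = - 13 Y^{2} \left(- \frac{23}{2} + Y\right)$ ($h{\left(Y \right)} = - 13 Y^{2} \left(Y - \frac{23}{2}\right) = - 13 Y^{2} \left(- \frac{23}{2} + Y\right)$)
$B{\left(g \right)} = g^{2} + g^{3} + g^{2} \left(\frac{299}{2} - 13 g\right)$ ($B{\left(g \right)} = \left(g^{2} + g g g\right) + g^{2} \left(\frac{299}{2} - 13 g\right) = \left(g^{2} + g^{2} g\right) + g^{2} \left(\frac{299}{2} - 13 g\right) = \left(g^{2} + g^{3}\right) + g^{2} \left(\frac{299}{2} - 13 g\right) = g^{2} + g^{3} + g^{2} \left(\frac{299}{2} - 13 g\right)$)
$\frac{B{\left(430 \right)}}{900833} = \frac{\frac{1}{2} \cdot 430^{2} \left(301 - 10320\right)}{900833} = \frac{1}{2} \cdot 184900 \left(301 - 10320\right) \frac{1}{900833} = \frac{1}{2} \cdot 184900 \left(-10019\right) \frac{1}{900833} = \left(-926256550\right) \frac{1}{900833} = - \frac{926256550}{900833}$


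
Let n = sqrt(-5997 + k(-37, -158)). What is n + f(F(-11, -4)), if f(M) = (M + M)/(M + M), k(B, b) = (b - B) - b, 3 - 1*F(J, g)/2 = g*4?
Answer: 1 + 2*I*sqrt(1490) ≈ 1.0 + 77.201*I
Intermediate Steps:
F(J, g) = 6 - 8*g (F(J, g) = 6 - 2*g*4 = 6 - 8*g)
k(B, b) = -B
f(M) = 1 (f(M) = (2*M)/((2*M)) = (2*M)*(1/(2*M)) = 1)
n = 2*I*sqrt(1490) (n = sqrt(-5997 - 1*(-37)) = sqrt(-5997 + 37) = sqrt(-5960) = 2*I*sqrt(1490) ≈ 77.201*I)
n + f(F(-11, -4)) = 2*I*sqrt(1490) + 1 = 1 + 2*I*sqrt(1490)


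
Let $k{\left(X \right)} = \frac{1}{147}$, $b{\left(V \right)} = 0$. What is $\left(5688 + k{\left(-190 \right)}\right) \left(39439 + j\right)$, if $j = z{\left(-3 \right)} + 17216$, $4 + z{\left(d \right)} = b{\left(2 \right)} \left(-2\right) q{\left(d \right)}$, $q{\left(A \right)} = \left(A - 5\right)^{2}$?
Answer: $\frac{6766856741}{21} \approx 3.2223 \cdot 10^{8}$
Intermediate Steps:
$q{\left(A \right)} = \left(-5 + A\right)^{2}$
$k{\left(X \right)} = \frac{1}{147}$
$z{\left(d \right)} = -4$ ($z{\left(d \right)} = -4 + 0 \left(-2\right) \left(-5 + d\right)^{2} = -4 + 0 \left(-5 + d\right)^{2} = -4 + 0 = -4$)
$j = 17212$ ($j = -4 + 17216 = 17212$)
$\left(5688 + k{\left(-190 \right)}\right) \left(39439 + j\right) = \left(5688 + \frac{1}{147}\right) \left(39439 + 17212\right) = \frac{836137}{147} \cdot 56651 = \frac{6766856741}{21}$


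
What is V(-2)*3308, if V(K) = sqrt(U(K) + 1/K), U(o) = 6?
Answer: 1654*sqrt(22) ≈ 7757.9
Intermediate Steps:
V(K) = sqrt(6 + 1/K)
V(-2)*3308 = sqrt(6 + 1/(-2))*3308 = sqrt(6 - 1/2)*3308 = sqrt(11/2)*3308 = (sqrt(22)/2)*3308 = 1654*sqrt(22)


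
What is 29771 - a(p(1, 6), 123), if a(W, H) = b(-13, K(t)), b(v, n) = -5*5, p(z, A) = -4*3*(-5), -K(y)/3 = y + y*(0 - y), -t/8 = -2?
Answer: 29796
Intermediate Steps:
t = 16 (t = -8*(-2) = 16)
K(y) = -3*y + 3*y**2 (K(y) = -3*(y + y*(0 - y)) = -3*(y + y*(-y)) = -3*(y - y**2) = -3*y + 3*y**2)
p(z, A) = 60 (p(z, A) = -12*(-5) = 60)
b(v, n) = -25
a(W, H) = -25
29771 - a(p(1, 6), 123) = 29771 - 1*(-25) = 29771 + 25 = 29796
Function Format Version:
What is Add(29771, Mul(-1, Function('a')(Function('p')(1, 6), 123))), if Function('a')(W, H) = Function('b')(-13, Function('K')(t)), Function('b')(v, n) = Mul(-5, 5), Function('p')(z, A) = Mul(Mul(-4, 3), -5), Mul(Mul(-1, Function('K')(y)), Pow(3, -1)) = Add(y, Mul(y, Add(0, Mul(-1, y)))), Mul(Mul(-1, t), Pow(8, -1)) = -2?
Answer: 29796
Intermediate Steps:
t = 16 (t = Mul(-8, -2) = 16)
Function('K')(y) = Add(Mul(-3, y), Mul(3, Pow(y, 2))) (Function('K')(y) = Mul(-3, Add(y, Mul(y, Add(0, Mul(-1, y))))) = Mul(-3, Add(y, Mul(y, Mul(-1, y)))) = Mul(-3, Add(y, Mul(-1, Pow(y, 2)))) = Add(Mul(-3, y), Mul(3, Pow(y, 2))))
Function('p')(z, A) = 60 (Function('p')(z, A) = Mul(-12, -5) = 60)
Function('b')(v, n) = -25
Function('a')(W, H) = -25
Add(29771, Mul(-1, Function('a')(Function('p')(1, 6), 123))) = Add(29771, Mul(-1, -25)) = Add(29771, 25) = 29796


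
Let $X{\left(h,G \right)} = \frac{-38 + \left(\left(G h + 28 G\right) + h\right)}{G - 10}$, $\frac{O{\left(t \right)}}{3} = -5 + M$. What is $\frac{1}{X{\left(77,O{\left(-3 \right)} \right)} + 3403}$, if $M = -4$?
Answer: $\frac{37}{128707} \approx 0.00028747$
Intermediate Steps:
$O{\left(t \right)} = -27$ ($O{\left(t \right)} = 3 \left(-5 - 4\right) = 3 \left(-9\right) = -27$)
$X{\left(h,G \right)} = \frac{-38 + h + 28 G + G h}{-10 + G}$ ($X{\left(h,G \right)} = \frac{-38 + \left(\left(28 G + G h\right) + h\right)}{-10 + G} = \frac{-38 + \left(h + 28 G + G h\right)}{-10 + G} = \frac{-38 + h + 28 G + G h}{-10 + G}$)
$\frac{1}{X{\left(77,O{\left(-3 \right)} \right)} + 3403} = \frac{1}{\frac{-38 + 77 + 28 \left(-27\right) - 2079}{-10 - 27} + 3403} = \frac{1}{\frac{-38 + 77 - 756 - 2079}{-37} + 3403} = \frac{1}{\left(- \frac{1}{37}\right) \left(-2796\right) + 3403} = \frac{1}{\frac{2796}{37} + 3403} = \frac{1}{\frac{128707}{37}} = \frac{37}{128707}$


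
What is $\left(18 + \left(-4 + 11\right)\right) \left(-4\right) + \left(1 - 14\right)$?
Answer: $-113$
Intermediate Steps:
$\left(18 + \left(-4 + 11\right)\right) \left(-4\right) + \left(1 - 14\right) = \left(18 + 7\right) \left(-4\right) + \left(1 - 14\right) = 25 \left(-4\right) - 13 = -100 - 13 = -113$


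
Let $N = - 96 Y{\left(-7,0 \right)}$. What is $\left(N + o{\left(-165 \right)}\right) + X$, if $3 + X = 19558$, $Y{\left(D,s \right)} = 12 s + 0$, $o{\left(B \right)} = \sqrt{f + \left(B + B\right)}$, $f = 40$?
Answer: $19555 + i \sqrt{290} \approx 19555.0 + 17.029 i$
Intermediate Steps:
$o{\left(B \right)} = \sqrt{40 + 2 B}$ ($o{\left(B \right)} = \sqrt{40 + \left(B + B\right)} = \sqrt{40 + 2 B}$)
$Y{\left(D,s \right)} = 12 s$
$X = 19555$ ($X = -3 + 19558 = 19555$)
$N = 0$ ($N = - 96 \cdot 12 \cdot 0 = \left(-96\right) 0 = 0$)
$\left(N + o{\left(-165 \right)}\right) + X = \left(0 + \sqrt{40 + 2 \left(-165\right)}\right) + 19555 = \left(0 + \sqrt{40 - 330}\right) + 19555 = \left(0 + \sqrt{-290}\right) + 19555 = \left(0 + i \sqrt{290}\right) + 19555 = i \sqrt{290} + 19555 = 19555 + i \sqrt{290}$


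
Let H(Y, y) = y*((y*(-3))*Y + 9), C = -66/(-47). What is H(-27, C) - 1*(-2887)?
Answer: 6758137/2209 ≈ 3059.4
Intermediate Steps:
C = 66/47 (C = -66*(-1/47) = 66/47 ≈ 1.4043)
H(Y, y) = y*(9 - 3*Y*y) (H(Y, y) = y*((-3*y)*Y + 9) = y*(-3*Y*y + 9) = y*(9 - 3*Y*y))
H(-27, C) - 1*(-2887) = 3*(66/47)*(3 - 1*(-27)*66/47) - 1*(-2887) = 3*(66/47)*(3 + 1782/47) + 2887 = 3*(66/47)*(1923/47) + 2887 = 380754/2209 + 2887 = 6758137/2209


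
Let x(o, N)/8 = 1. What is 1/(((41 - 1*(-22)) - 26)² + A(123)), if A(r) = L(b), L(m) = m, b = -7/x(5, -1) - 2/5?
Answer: 40/54709 ≈ 0.00073114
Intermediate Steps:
x(o, N) = 8 (x(o, N) = 8*1 = 8)
b = -51/40 (b = -7/8 - 2/5 = -7*⅛ - 2*⅕ = -7/8 - ⅖ = -51/40 ≈ -1.2750)
A(r) = -51/40
1/(((41 - 1*(-22)) - 26)² + A(123)) = 1/(((41 - 1*(-22)) - 26)² - 51/40) = 1/(((41 + 22) - 26)² - 51/40) = 1/((63 - 26)² - 51/40) = 1/(37² - 51/40) = 1/(1369 - 51/40) = 1/(54709/40) = 40/54709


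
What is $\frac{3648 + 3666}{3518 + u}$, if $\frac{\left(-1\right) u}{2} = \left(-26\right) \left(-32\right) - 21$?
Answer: $\frac{1219}{316} \approx 3.8576$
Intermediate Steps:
$u = -1622$ ($u = - 2 \left(\left(-26\right) \left(-32\right) - 21\right) = - 2 \left(832 - 21\right) = \left(-2\right) 811 = -1622$)
$\frac{3648 + 3666}{3518 + u} = \frac{3648 + 3666}{3518 - 1622} = \frac{7314}{1896} = 7314 \cdot \frac{1}{1896} = \frac{1219}{316}$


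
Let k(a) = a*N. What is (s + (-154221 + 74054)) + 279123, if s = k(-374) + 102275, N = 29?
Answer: 290385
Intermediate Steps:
k(a) = 29*a (k(a) = a*29 = 29*a)
s = 91429 (s = 29*(-374) + 102275 = -10846 + 102275 = 91429)
(s + (-154221 + 74054)) + 279123 = (91429 + (-154221 + 74054)) + 279123 = (91429 - 80167) + 279123 = 11262 + 279123 = 290385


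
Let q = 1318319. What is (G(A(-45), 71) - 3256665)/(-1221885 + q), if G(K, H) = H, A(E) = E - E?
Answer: -1628297/48217 ≈ -33.770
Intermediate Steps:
A(E) = 0
(G(A(-45), 71) - 3256665)/(-1221885 + q) = (71 - 3256665)/(-1221885 + 1318319) = -3256594/96434 = -3256594*1/96434 = -1628297/48217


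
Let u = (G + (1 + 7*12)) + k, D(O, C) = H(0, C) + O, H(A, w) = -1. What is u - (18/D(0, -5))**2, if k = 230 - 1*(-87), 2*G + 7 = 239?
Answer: 194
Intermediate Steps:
G = 116 (G = -7/2 + (1/2)*239 = -7/2 + 239/2 = 116)
D(O, C) = -1 + O
k = 317 (k = 230 + 87 = 317)
u = 518 (u = (116 + (1 + 7*12)) + 317 = (116 + (1 + 84)) + 317 = (116 + 85) + 317 = 201 + 317 = 518)
u - (18/D(0, -5))**2 = 518 - (18/(-1 + 0))**2 = 518 - (18/(-1))**2 = 518 - (18*(-1))**2 = 518 - 1*(-18)**2 = 518 - 1*324 = 518 - 324 = 194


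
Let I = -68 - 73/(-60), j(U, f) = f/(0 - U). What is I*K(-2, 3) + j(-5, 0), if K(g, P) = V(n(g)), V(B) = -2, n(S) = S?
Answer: 4007/30 ≈ 133.57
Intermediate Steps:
j(U, f) = -f/U (j(U, f) = f/((-U)) = f*(-1/U) = -f/U)
K(g, P) = -2
I = -4007/60 (I = -68 - 73*(-1/60) = -68 + 73/60 = -4007/60 ≈ -66.783)
I*K(-2, 3) + j(-5, 0) = -4007/60*(-2) - 1*0/(-5) = 4007/30 - 1*0*(-1/5) = 4007/30 + 0 = 4007/30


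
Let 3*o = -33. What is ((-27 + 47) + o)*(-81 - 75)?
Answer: -1404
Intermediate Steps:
o = -11 (o = (⅓)*(-33) = -11)
((-27 + 47) + o)*(-81 - 75) = ((-27 + 47) - 11)*(-81 - 75) = (20 - 11)*(-156) = 9*(-156) = -1404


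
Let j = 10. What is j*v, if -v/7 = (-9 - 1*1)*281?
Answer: 196700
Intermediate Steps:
v = 19670 (v = -7*(-9 - 1*1)*281 = -7*(-9 - 1)*281 = -(-70)*281 = -7*(-2810) = 19670)
j*v = 10*19670 = 196700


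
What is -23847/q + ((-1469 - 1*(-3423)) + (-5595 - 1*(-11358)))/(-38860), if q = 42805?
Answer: -251404121/332680460 ≈ -0.75569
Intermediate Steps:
-23847/q + ((-1469 - 1*(-3423)) + (-5595 - 1*(-11358)))/(-38860) = -23847/42805 + ((-1469 - 1*(-3423)) + (-5595 - 1*(-11358)))/(-38860) = -23847*1/42805 + ((-1469 + 3423) + (-5595 + 11358))*(-1/38860) = -23847/42805 + (1954 + 5763)*(-1/38860) = -23847/42805 + 7717*(-1/38860) = -23847/42805 - 7717/38860 = -251404121/332680460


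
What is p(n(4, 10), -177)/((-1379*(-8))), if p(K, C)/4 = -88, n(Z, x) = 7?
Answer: -44/1379 ≈ -0.031907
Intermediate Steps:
p(K, C) = -352 (p(K, C) = 4*(-88) = -352)
p(n(4, 10), -177)/((-1379*(-8))) = -352/((-1379*(-8))) = -352/11032 = -352*1/11032 = -44/1379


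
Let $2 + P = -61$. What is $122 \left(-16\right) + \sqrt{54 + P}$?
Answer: $-1952 + 3 i \approx -1952.0 + 3.0 i$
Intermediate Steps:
$P = -63$ ($P = -2 - 61 = -63$)
$122 \left(-16\right) + \sqrt{54 + P} = 122 \left(-16\right) + \sqrt{54 - 63} = -1952 + \sqrt{-9} = -1952 + 3 i$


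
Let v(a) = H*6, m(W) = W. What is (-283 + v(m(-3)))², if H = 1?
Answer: 76729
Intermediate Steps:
v(a) = 6 (v(a) = 1*6 = 6)
(-283 + v(m(-3)))² = (-283 + 6)² = (-277)² = 76729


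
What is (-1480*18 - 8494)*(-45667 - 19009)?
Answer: 2272326584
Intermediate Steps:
(-1480*18 - 8494)*(-45667 - 19009) = (-26640 - 8494)*(-64676) = -35134*(-64676) = 2272326584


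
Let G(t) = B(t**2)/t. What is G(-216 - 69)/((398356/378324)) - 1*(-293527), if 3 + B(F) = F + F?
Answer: 2771924271716/9460955 ≈ 2.9299e+5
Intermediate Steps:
B(F) = -3 + 2*F (B(F) = -3 + (F + F) = -3 + 2*F)
G(t) = (-3 + 2*t**2)/t
G(-216 - 69)/((398356/378324)) - 1*(-293527) = (-3/(-216 - 69) + 2*(-216 - 69))/((398356/378324)) - 1*(-293527) = (-3/(-285) + 2*(-285))/((398356*(1/378324))) + 293527 = (-3*(-1/285) - 570)/(99589/94581) + 293527 = (1/95 - 570)*(94581/99589) + 293527 = -54149/95*94581/99589 + 293527 = -5121466569/9460955 + 293527 = 2771924271716/9460955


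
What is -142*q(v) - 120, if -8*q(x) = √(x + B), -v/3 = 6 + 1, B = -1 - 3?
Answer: -120 + 355*I/4 ≈ -120.0 + 88.75*I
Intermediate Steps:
B = -4
v = -21 (v = -3*(6 + 1) = -3*7 = -21)
q(x) = -√(-4 + x)/8 (q(x) = -√(x - 4)/8 = -√(-4 + x)/8)
-142*q(v) - 120 = -(-71)*√(-4 - 21)/4 - 120 = -(-71)*√(-25)/4 - 120 = -(-71)*5*I/4 - 120 = -(-355)*I/4 - 120 = 355*I/4 - 120 = -120 + 355*I/4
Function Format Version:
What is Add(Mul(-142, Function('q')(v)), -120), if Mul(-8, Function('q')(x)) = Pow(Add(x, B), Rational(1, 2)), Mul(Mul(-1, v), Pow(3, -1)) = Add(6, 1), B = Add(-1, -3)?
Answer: Add(-120, Mul(Rational(355, 4), I)) ≈ Add(-120.00, Mul(88.750, I))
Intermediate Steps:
B = -4
v = -21 (v = Mul(-3, Add(6, 1)) = Mul(-3, 7) = -21)
Function('q')(x) = Mul(Rational(-1, 8), Pow(Add(-4, x), Rational(1, 2))) (Function('q')(x) = Mul(Rational(-1, 8), Pow(Add(x, -4), Rational(1, 2))) = Mul(Rational(-1, 8), Pow(Add(-4, x), Rational(1, 2))))
Add(Mul(-142, Function('q')(v)), -120) = Add(Mul(-142, Mul(Rational(-1, 8), Pow(Add(-4, -21), Rational(1, 2)))), -120) = Add(Mul(-142, Mul(Rational(-1, 8), Pow(-25, Rational(1, 2)))), -120) = Add(Mul(-142, Mul(Rational(-1, 8), Mul(5, I))), -120) = Add(Mul(-142, Mul(Rational(-5, 8), I)), -120) = Add(Mul(Rational(355, 4), I), -120) = Add(-120, Mul(Rational(355, 4), I))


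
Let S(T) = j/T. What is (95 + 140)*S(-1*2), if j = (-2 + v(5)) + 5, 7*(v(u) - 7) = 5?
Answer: -17625/14 ≈ -1258.9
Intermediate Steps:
v(u) = 54/7 (v(u) = 7 + (⅐)*5 = 7 + 5/7 = 54/7)
j = 75/7 (j = (-2 + 54/7) + 5 = 40/7 + 5 = 75/7 ≈ 10.714)
S(T) = 75/(7*T)
(95 + 140)*S(-1*2) = (95 + 140)*(75/(7*((-1*2)))) = 235*((75/7)/(-2)) = 235*((75/7)*(-½)) = 235*(-75/14) = -17625/14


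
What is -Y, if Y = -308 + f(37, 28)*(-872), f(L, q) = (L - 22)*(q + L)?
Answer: 850508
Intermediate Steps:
f(L, q) = (-22 + L)*(L + q)
Y = -850508 (Y = -308 + (37² - 22*37 - 22*28 + 37*28)*(-872) = -308 + (1369 - 814 - 616 + 1036)*(-872) = -308 + 975*(-872) = -308 - 850200 = -850508)
-Y = -1*(-850508) = 850508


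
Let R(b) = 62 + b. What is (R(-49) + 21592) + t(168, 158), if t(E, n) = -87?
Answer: 21518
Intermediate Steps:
(R(-49) + 21592) + t(168, 158) = ((62 - 49) + 21592) - 87 = (13 + 21592) - 87 = 21605 - 87 = 21518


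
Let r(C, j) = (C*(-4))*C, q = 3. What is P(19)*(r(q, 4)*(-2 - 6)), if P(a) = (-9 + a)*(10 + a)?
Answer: 83520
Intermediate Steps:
r(C, j) = -4*C² (r(C, j) = (-4*C)*C = -4*C²)
P(19)*(r(q, 4)*(-2 - 6)) = (-90 + 19 + 19²)*((-4*3²)*(-2 - 6)) = (-90 + 19 + 361)*(-4*9*(-8)) = 290*(-36*(-8)) = 290*288 = 83520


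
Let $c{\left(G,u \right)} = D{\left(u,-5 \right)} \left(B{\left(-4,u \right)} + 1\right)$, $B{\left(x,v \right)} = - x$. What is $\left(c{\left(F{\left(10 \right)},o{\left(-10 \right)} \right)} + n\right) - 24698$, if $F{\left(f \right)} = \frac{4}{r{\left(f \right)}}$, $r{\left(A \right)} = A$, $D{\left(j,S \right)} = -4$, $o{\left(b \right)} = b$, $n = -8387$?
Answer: $-33105$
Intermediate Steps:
$F{\left(f \right)} = \frac{4}{f}$
$c{\left(G,u \right)} = -20$ ($c{\left(G,u \right)} = - 4 \left(\left(-1\right) \left(-4\right) + 1\right) = - 4 \left(4 + 1\right) = \left(-4\right) 5 = -20$)
$\left(c{\left(F{\left(10 \right)},o{\left(-10 \right)} \right)} + n\right) - 24698 = \left(-20 - 8387\right) - 24698 = -8407 - 24698 = -33105$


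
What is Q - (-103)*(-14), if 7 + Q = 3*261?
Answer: -666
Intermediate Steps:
Q = 776 (Q = -7 + 3*261 = -7 + 783 = 776)
Q - (-103)*(-14) = 776 - (-103)*(-14) = 776 - 1*1442 = 776 - 1442 = -666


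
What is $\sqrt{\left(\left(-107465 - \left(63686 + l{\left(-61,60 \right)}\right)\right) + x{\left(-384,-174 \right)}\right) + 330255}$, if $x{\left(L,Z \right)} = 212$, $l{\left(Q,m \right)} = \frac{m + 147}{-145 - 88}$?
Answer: $\frac{\sqrt{8649154555}}{233} \approx 399.15$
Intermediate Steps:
$l{\left(Q,m \right)} = - \frac{147}{233} - \frac{m}{233}$ ($l{\left(Q,m \right)} = \frac{147 + m}{-233} = \left(147 + m\right) \left(- \frac{1}{233}\right) = - \frac{147}{233} - \frac{m}{233}$)
$\sqrt{\left(\left(-107465 - \left(63686 + l{\left(-61,60 \right)}\right)\right) + x{\left(-384,-174 \right)}\right) + 330255} = \sqrt{\left(\left(-107465 - \left(\frac{14838691}{233} - \frac{60}{233}\right)\right) + 212\right) + 330255} = \sqrt{\left(\left(-107465 - \frac{14838631}{233}\right) + 212\right) + 330255} = \sqrt{\left(- \frac{39877976}{233} + 212\right) + 330255} = \sqrt{- \frac{39828580}{233} + 330255} = \sqrt{\frac{37120835}{233}} = \frac{\sqrt{8649154555}}{233}$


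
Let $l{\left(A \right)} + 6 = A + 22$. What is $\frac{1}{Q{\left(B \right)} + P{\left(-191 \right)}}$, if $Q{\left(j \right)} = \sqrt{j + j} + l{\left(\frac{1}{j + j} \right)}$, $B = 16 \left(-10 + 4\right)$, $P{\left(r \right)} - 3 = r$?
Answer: $- \frac{6340800}{1097728513} - \frac{294912 i \sqrt{3}}{1097728513} \approx -0.0057763 - 0.00046533 i$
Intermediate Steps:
$P{\left(r \right)} = 3 + r$
$l{\left(A \right)} = 16 + A$ ($l{\left(A \right)} = -6 + \left(A + 22\right) = -6 + \left(22 + A\right) = 16 + A$)
$B = -96$ ($B = 16 \left(-6\right) = -96$)
$Q{\left(j \right)} = 16 + \frac{1}{2 j} + \sqrt{2} \sqrt{j}$ ($Q{\left(j \right)} = \sqrt{j + j} + \left(16 + \frac{1}{j + j}\right) = \sqrt{2 j} + \left(16 + \frac{1}{2 j}\right) = \sqrt{2} \sqrt{j} + \left(16 + \frac{1}{2 j}\right) = 16 + \frac{1}{2 j} + \sqrt{2} \sqrt{j}$)
$\frac{1}{Q{\left(B \right)} + P{\left(-191 \right)}} = \frac{1}{\left(16 + \frac{1}{2 \left(-96\right)} + \sqrt{2} \sqrt{-96}\right) + \left(3 - 191\right)} = \frac{1}{\left(16 + \frac{1}{2} \left(- \frac{1}{96}\right) + \sqrt{2} \cdot 4 i \sqrt{6}\right) - 188} = \frac{1}{\left(16 - \frac{1}{192} + 8 i \sqrt{3}\right) - 188} = \frac{1}{\left(\frac{3071}{192} + 8 i \sqrt{3}\right) - 188} = \frac{1}{- \frac{33025}{192} + 8 i \sqrt{3}}$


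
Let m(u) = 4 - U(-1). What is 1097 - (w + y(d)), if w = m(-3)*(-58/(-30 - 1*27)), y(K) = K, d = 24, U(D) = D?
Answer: 60871/57 ≈ 1067.9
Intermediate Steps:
m(u) = 5 (m(u) = 4 - 1*(-1) = 4 + 1 = 5)
w = 290/57 (w = 5*(-58/(-30 - 1*27)) = 5*(-58/(-30 - 27)) = 5*(-58/(-57)) = 5*(-58*(-1/57)) = 5*(58/57) = 290/57 ≈ 5.0877)
1097 - (w + y(d)) = 1097 - (290/57 + 24) = 1097 - 1*1658/57 = 1097 - 1658/57 = 60871/57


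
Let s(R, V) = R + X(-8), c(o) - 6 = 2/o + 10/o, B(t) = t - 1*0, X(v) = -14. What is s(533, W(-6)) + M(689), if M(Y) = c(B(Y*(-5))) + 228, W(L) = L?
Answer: 2594073/3445 ≈ 753.00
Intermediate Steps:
B(t) = t (B(t) = t + 0 = t)
c(o) = 6 + 12/o (c(o) = 6 + (2/o + 10/o) = 6 + 12/o)
M(Y) = 234 - 12/(5*Y) (M(Y) = (6 + 12/((Y*(-5)))) + 228 = (6 + 12/((-5*Y))) + 228 = (6 + 12*(-1/(5*Y))) + 228 = (6 - 12/(5*Y)) + 228 = 234 - 12/(5*Y))
s(R, V) = -14 + R (s(R, V) = R - 14 = -14 + R)
s(533, W(-6)) + M(689) = (-14 + 533) + (234 - 12/5/689) = 519 + (234 - 12/5*1/689) = 519 + (234 - 12/3445) = 519 + 806118/3445 = 2594073/3445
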